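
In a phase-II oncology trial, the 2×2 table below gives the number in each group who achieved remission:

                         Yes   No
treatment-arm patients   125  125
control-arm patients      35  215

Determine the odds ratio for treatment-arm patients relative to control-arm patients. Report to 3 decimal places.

OR ≈ 6.143

odds, treatment-arm patients = 125/125 = 1.0000
odds, control-arm patients = 35/215 = 0.1628
OR = 1.0000 / 0.1628 = 6.143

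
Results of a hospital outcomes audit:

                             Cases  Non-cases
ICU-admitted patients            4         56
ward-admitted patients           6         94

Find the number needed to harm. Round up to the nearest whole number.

risk, ICU-admitted patients = 4/60 = 0.066667
risk, ward-admitted patients = 6/100 = 0.060000
absolute risk difference = 0.006667
1 / 0.006667 = 149.993 → round up → 150

150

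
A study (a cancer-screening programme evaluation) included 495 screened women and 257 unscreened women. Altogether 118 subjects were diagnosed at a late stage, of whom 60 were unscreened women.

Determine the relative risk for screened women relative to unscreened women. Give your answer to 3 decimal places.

screened women with the outcome: 118 − 60 = 58
screened women without the outcome: 495 − 58 = 437
unscreened women without the outcome: 257 − 60 = 197
risk, screened women = 58/495 = 0.1172
risk, unscreened women = 60/257 = 0.2335
RR = 0.1172 / 0.2335 = 0.502

RR ≈ 0.502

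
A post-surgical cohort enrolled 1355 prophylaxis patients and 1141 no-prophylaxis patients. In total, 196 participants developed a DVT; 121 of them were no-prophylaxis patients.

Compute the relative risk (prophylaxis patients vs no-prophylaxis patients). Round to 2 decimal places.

RR = 0.52

prophylaxis patients with the outcome: 196 − 121 = 75
prophylaxis patients without the outcome: 1355 − 75 = 1280
no-prophylaxis patients without the outcome: 1141 − 121 = 1020
risk, prophylaxis patients = 75/1355 = 0.0554
risk, no-prophylaxis patients = 121/1141 = 0.1060
RR = 0.0554 / 0.1060 = 0.52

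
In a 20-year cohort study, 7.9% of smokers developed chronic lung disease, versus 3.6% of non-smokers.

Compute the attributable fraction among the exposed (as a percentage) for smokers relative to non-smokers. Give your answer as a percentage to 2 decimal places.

AR% = (0.07900 − 0.03600) / 0.07900 = 0.5443 → 54.43%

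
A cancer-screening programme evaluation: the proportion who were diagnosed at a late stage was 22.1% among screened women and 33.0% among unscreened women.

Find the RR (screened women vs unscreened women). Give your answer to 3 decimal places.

RR = 0.2210 / 0.3300 = 0.670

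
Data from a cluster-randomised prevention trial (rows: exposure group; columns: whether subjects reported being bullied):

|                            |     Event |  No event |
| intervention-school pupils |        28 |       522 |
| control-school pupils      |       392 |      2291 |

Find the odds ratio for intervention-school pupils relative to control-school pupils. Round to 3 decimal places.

OR = (28 × 2291) / (522 × 392) = 64148/204624 ≈ 0.313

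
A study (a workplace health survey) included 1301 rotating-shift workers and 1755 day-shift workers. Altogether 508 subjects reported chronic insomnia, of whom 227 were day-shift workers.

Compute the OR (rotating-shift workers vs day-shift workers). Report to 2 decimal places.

rotating-shift workers with the outcome: 508 − 227 = 281
rotating-shift workers without the outcome: 1301 − 281 = 1020
day-shift workers without the outcome: 1755 − 227 = 1528
OR = (281 × 1528) / (1020 × 227) = 429368/231540 ≈ 1.85

OR = 1.85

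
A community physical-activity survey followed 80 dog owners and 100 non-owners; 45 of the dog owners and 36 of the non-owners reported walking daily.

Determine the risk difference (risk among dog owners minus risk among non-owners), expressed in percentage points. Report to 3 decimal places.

RD: 20.250

risk, dog owners = 45/80 = 0.5625
risk, non-owners = 36/100 = 0.3600
risk difference = 0.5625 − 0.3600 = 0.2025 → 20.250 percentage points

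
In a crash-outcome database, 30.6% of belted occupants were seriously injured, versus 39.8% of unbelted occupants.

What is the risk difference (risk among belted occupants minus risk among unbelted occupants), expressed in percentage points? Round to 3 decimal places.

risk difference = 0.3060 − 0.3980 = -0.0920 → -9.200 percentage points

-9.200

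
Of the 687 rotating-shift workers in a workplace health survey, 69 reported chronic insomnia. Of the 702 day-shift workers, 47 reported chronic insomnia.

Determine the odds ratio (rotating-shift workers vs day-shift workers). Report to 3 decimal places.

OR ≈ 1.556

odds, rotating-shift workers = 69/618 = 0.1117
odds, day-shift workers = 47/655 = 0.0718
OR = 0.1117 / 0.0718 = 1.556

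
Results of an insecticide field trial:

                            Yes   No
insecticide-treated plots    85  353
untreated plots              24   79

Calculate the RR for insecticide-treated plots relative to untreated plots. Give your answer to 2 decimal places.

0.83

risk, insecticide-treated plots = 85/438 = 0.1941
risk, untreated plots = 24/103 = 0.2330
RR = 0.1941 / 0.2330 = 0.83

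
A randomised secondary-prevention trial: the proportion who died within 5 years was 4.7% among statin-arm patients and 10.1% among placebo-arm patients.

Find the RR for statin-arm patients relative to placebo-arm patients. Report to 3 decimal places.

RR = 0.04700 / 0.10100 = 0.465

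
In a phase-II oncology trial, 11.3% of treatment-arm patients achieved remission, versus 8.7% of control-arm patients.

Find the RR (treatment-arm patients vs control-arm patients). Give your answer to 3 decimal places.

RR = 0.1130 / 0.0870 = 1.299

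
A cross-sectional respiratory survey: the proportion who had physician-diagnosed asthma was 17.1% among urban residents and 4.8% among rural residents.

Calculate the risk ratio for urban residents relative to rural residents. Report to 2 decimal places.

RR = 0.17100 / 0.04800 = 3.56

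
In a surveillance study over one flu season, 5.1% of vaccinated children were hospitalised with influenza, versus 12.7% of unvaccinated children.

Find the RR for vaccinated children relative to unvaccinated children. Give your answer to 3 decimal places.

RR = 0.0510 / 0.1270 = 0.402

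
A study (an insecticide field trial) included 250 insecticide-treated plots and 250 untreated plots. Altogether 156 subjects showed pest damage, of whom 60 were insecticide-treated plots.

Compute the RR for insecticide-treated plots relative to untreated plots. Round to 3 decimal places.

insecticide-treated plots without the outcome: 250 − 60 = 190
untreated plots with the outcome: 156 − 60 = 96
untreated plots without the outcome: 250 − 96 = 154
risk, insecticide-treated plots = 60/250 = 0.2400
risk, untreated plots = 96/250 = 0.3840
RR = 0.2400 / 0.3840 = 0.625

0.625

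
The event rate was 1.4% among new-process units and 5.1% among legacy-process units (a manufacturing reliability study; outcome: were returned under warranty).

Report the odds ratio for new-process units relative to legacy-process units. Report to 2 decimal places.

odds, new-process units = 0.01400/0.98600 = 0.01420
odds, legacy-process units = 0.05100/0.94900 = 0.05374
OR = 0.01420 / 0.05374 = 0.26

0.26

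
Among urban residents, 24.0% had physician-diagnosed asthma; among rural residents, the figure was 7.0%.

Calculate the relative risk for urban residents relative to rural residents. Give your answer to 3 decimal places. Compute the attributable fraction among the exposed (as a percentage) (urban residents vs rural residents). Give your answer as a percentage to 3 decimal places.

RR = 0.2400 / 0.0700 = 3.429
AR% = (0.2400 − 0.0700) / 0.2400 = 0.7083 → 70.833%

RR = 3.429; AR% = 70.833%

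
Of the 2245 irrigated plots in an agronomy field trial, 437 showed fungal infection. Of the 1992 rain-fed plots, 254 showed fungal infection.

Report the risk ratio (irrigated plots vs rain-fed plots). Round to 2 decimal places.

risk, irrigated plots = 437/2245 = 0.1947
risk, rain-fed plots = 254/1992 = 0.1275
RR = 0.1947 / 0.1275 = 1.53

1.53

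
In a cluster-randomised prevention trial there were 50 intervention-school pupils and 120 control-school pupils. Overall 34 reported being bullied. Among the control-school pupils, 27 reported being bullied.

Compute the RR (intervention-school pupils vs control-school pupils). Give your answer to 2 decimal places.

RR: 0.62

intervention-school pupils with the outcome: 34 − 27 = 7
intervention-school pupils without the outcome: 50 − 7 = 43
control-school pupils without the outcome: 120 − 27 = 93
risk, intervention-school pupils = 7/50 = 0.1400
risk, control-school pupils = 27/120 = 0.2250
RR = 0.1400 / 0.2250 = 0.62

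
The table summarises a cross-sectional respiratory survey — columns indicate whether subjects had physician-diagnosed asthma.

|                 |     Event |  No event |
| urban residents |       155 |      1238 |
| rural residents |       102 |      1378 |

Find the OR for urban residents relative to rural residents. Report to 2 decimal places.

OR = (155 × 1378) / (1238 × 102) = 213590/126276 ≈ 1.69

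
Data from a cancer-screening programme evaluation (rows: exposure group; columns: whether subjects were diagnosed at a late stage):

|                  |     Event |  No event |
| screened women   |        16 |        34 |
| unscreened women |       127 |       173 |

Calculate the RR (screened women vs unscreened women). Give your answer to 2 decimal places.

risk, screened women = 16/50 = 0.3200
risk, unscreened women = 127/300 = 0.4233
RR = 0.3200 / 0.4233 = 0.76

RR = 0.76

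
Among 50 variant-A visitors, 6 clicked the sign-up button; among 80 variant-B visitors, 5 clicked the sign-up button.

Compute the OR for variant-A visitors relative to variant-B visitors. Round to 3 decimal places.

OR = (6 × 75) / (44 × 5) = 450/220 ≈ 2.045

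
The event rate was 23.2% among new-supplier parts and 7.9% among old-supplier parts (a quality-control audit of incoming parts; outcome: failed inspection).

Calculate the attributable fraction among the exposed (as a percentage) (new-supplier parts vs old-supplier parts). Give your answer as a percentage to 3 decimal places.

AR% = (0.2320 − 0.0790) / 0.2320 = 0.6595 → 65.948%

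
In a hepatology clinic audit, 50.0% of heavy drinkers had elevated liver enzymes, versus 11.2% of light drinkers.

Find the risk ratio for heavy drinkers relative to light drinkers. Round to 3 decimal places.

RR = 0.5000 / 0.1120 = 4.464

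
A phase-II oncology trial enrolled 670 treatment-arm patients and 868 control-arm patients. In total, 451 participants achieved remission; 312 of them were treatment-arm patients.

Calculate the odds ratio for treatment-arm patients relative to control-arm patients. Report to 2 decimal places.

treatment-arm patients without the outcome: 670 − 312 = 358
control-arm patients with the outcome: 451 − 312 = 139
control-arm patients without the outcome: 868 − 139 = 729
odds, treatment-arm patients = 312/358 = 0.8715
odds, control-arm patients = 139/729 = 0.1907
OR = 0.8715 / 0.1907 = 4.57

OR: 4.57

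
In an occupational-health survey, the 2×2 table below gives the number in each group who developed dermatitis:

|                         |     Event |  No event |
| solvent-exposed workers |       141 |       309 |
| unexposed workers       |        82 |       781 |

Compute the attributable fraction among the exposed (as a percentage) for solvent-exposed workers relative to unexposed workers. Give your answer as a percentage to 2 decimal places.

AR% = 69.68%

risk, solvent-exposed workers = 141/450 = 0.3133
risk, unexposed workers = 82/863 = 0.0950
AR% = (0.3133 − 0.0950) / 0.3133 = 0.6968 → 69.68%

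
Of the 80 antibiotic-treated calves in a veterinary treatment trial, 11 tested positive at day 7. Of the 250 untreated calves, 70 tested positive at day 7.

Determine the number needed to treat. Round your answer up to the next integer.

risk, antibiotic-treated calves = 11/80 = 0.137500
risk, untreated calves = 70/250 = 0.280000
absolute risk difference = 0.142500
1 / 0.142500 = 7.018 → round up → 8

NNT ≈ 8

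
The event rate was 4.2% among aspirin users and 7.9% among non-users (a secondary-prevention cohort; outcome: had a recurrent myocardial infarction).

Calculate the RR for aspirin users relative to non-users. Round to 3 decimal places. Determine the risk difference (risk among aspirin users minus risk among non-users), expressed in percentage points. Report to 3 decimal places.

RR = 0.532; RD = -3.700

RR = 0.04200 / 0.07900 = 0.532
risk difference = 0.04200 − 0.07900 = -0.03700 → -3.700 percentage points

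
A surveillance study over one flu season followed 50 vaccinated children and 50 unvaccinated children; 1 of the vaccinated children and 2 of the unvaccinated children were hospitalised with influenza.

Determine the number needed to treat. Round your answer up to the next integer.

50

risk, vaccinated children = 1/50 = 0.020000
risk, unvaccinated children = 2/50 = 0.040000
absolute risk difference = 0.020000
1 / 0.020000 = 50.000 → round up → 50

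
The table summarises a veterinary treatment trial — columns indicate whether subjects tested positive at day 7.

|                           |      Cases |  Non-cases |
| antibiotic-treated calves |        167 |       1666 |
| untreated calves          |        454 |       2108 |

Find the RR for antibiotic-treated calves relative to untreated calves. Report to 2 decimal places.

risk, antibiotic-treated calves = 167/1833 = 0.0911
risk, untreated calves = 454/2562 = 0.1772
RR = 0.0911 / 0.1772 = 0.51

RR ≈ 0.51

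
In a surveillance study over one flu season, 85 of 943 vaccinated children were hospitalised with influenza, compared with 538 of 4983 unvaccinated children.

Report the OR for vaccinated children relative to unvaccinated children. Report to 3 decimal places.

0.819

odds, vaccinated children = 85/858 = 0.0991
odds, unvaccinated children = 538/4445 = 0.1210
OR = 0.0991 / 0.1210 = 0.819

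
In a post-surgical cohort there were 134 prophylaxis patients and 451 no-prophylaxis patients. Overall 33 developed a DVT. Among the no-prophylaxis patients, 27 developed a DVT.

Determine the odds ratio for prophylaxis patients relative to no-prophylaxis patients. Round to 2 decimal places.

0.74

prophylaxis patients with the outcome: 33 − 27 = 6
prophylaxis patients without the outcome: 134 − 6 = 128
no-prophylaxis patients without the outcome: 451 − 27 = 424
odds, prophylaxis patients = 6/128 = 0.04688
odds, no-prophylaxis patients = 27/424 = 0.06368
OR = 0.04688 / 0.06368 = 0.74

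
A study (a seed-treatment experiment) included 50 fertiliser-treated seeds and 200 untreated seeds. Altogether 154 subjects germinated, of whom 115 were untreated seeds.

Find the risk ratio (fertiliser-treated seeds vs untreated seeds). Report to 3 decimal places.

fertiliser-treated seeds with the outcome: 154 − 115 = 39
fertiliser-treated seeds without the outcome: 50 − 39 = 11
untreated seeds without the outcome: 200 − 115 = 85
risk, fertiliser-treated seeds = 39/50 = 0.7800
risk, untreated seeds = 115/200 = 0.5750
RR = 0.7800 / 0.5750 = 1.357

1.357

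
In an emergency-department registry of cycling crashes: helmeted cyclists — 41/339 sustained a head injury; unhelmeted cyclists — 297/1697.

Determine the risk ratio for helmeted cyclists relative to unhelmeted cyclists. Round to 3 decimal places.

risk, helmeted cyclists = 41/339 = 0.1209
risk, unhelmeted cyclists = 297/1697 = 0.1750
RR = 0.1209 / 0.1750 = 0.691

0.691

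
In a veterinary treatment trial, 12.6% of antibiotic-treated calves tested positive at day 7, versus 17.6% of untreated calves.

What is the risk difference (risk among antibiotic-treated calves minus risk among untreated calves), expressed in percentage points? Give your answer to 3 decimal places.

risk difference = 0.1260 − 0.1760 = -0.0500 → -5.000 percentage points

RD = -5.000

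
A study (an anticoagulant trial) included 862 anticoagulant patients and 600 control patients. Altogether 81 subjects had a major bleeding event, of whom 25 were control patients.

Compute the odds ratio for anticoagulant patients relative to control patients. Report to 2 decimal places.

OR: 1.60

anticoagulant patients with the outcome: 81 − 25 = 56
anticoagulant patients without the outcome: 862 − 56 = 806
control patients without the outcome: 600 − 25 = 575
odds, anticoagulant patients = 56/806 = 0.06948
odds, control patients = 25/575 = 0.04348
OR = 0.06948 / 0.04348 = 1.60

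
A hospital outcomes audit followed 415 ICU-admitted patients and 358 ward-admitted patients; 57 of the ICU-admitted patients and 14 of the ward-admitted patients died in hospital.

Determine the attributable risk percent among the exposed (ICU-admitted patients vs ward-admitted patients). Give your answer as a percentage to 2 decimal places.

risk, ICU-admitted patients = 57/415 = 0.13735
risk, ward-admitted patients = 14/358 = 0.03911
AR% = (0.13735 − 0.03911) / 0.13735 = 0.7153 → 71.53%

71.53%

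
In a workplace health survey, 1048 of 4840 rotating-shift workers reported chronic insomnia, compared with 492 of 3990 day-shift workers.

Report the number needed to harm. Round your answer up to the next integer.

risk, rotating-shift workers = 1048/4840 = 0.216529
risk, day-shift workers = 492/3990 = 0.123308
absolute risk difference = 0.093221
1 / 0.093221 = 10.727 → round up → 11

NNH = 11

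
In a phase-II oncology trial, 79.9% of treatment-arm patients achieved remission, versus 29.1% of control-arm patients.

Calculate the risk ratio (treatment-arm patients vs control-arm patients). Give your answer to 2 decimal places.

RR = 0.7990 / 0.2910 = 2.75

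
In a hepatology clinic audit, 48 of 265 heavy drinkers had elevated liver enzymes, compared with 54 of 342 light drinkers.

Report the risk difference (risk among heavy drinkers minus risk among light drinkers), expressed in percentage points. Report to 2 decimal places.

risk, heavy drinkers = 48/265 = 0.1811
risk, light drinkers = 54/342 = 0.1579
risk difference = 0.1811 − 0.1579 = 0.0232 → 2.32 percentage points

RD: 2.32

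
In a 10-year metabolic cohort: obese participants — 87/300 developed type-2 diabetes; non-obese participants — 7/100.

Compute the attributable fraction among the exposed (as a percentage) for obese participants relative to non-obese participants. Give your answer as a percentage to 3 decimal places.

75.862%

risk, obese participants = 87/300 = 0.2900
risk, non-obese participants = 7/100 = 0.0700
AR% = (0.2900 − 0.0700) / 0.2900 = 0.7586 → 75.862%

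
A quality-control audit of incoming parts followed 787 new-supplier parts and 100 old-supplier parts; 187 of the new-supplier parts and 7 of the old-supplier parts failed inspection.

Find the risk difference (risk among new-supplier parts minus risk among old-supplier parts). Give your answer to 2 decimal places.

0.17

risk, new-supplier parts = 187/787 = 0.2376
risk, old-supplier parts = 7/100 = 0.0700
risk difference = 0.2376 − 0.0700 = 0.17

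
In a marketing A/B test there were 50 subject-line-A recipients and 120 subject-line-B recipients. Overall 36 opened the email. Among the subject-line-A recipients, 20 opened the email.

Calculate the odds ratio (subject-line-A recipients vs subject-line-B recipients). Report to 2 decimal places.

OR = 4.33

subject-line-A recipients without the outcome: 50 − 20 = 30
subject-line-B recipients with the outcome: 36 − 20 = 16
subject-line-B recipients without the outcome: 120 − 16 = 104
odds, subject-line-A recipients = 20/30 = 0.6667
odds, subject-line-B recipients = 16/104 = 0.1538
OR = 0.6667 / 0.1538 = 4.33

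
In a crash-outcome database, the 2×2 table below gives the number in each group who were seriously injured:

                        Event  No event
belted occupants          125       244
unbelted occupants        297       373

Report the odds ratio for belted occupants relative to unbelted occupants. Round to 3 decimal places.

OR = (125 × 373) / (244 × 297) = 46625/72468 ≈ 0.643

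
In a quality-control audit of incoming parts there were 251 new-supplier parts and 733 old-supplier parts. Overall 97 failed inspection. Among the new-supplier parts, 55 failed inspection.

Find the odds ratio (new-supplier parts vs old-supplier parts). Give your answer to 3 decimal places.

new-supplier parts without the outcome: 251 − 55 = 196
old-supplier parts with the outcome: 97 − 55 = 42
old-supplier parts without the outcome: 733 − 42 = 691
OR = (55 × 691) / (196 × 42) = 38005/8232 ≈ 4.617

4.617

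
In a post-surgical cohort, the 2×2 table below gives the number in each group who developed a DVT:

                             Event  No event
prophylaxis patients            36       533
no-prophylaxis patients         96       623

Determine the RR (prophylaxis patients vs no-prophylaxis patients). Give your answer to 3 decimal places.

RR: 0.474

risk, prophylaxis patients = 36/569 = 0.0633
risk, no-prophylaxis patients = 96/719 = 0.1335
RR = 0.0633 / 0.1335 = 0.474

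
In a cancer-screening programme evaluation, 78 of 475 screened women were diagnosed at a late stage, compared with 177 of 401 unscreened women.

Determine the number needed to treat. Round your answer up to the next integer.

4

risk, screened women = 78/475 = 0.164211
risk, unscreened women = 177/401 = 0.441397
absolute risk difference = 0.277186
1 / 0.277186 = 3.608 → round up → 4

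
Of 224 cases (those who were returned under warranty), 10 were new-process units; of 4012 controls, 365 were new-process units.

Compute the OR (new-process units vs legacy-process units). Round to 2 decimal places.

OR = 0.47

odds, new-process units = 10/365 = 0.02740
odds, legacy-process units = 214/3647 = 0.05868
OR = 0.02740 / 0.05868 = 0.47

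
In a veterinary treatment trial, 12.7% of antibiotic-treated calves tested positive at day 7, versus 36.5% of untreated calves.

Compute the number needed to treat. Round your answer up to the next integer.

absolute risk difference = 0.238000
1 / 0.238000 = 4.202 → round up → 5

NNT = 5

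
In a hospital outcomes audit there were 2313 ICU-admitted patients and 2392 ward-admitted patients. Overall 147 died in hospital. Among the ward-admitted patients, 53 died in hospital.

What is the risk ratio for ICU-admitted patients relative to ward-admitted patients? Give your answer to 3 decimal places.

ICU-admitted patients with the outcome: 147 − 53 = 94
ICU-admitted patients without the outcome: 2313 − 94 = 2219
ward-admitted patients without the outcome: 2392 − 53 = 2339
risk, ICU-admitted patients = 94/2313 = 0.04064
risk, ward-admitted patients = 53/2392 = 0.02216
RR = 0.04064 / 0.02216 = 1.834

RR: 1.834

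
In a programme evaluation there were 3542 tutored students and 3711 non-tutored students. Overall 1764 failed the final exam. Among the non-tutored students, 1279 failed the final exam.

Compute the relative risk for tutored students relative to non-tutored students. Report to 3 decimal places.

tutored students with the outcome: 1764 − 1279 = 485
tutored students without the outcome: 3542 − 485 = 3057
non-tutored students without the outcome: 3711 − 1279 = 2432
risk, tutored students = 485/3542 = 0.1369
risk, non-tutored students = 1279/3711 = 0.3447
RR = 0.1369 / 0.3447 = 0.397

RR: 0.397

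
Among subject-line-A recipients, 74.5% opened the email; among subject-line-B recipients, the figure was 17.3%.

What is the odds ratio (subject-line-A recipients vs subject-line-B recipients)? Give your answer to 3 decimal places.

OR: 13.966

odds, subject-line-A recipients = 0.7450/0.2550 = 2.9216
odds, subject-line-B recipients = 0.1730/0.8270 = 0.2092
OR = 2.9216 / 0.2092 = 13.966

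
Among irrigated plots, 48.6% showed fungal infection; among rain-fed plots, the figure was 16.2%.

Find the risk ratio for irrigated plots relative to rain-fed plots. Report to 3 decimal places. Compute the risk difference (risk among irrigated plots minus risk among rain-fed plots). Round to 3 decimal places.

RR = 3.000; RD = 0.324

RR = 0.4860 / 0.1620 = 3.000
risk difference = 0.4860 − 0.1620 = 0.324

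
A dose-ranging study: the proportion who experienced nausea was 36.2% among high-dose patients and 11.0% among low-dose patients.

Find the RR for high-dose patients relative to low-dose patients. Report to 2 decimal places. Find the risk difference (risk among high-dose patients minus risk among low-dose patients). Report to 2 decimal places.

RR = 3.29; RD = 0.25

RR = 0.3620 / 0.1100 = 3.29
risk difference = 0.3620 − 0.1100 = 0.25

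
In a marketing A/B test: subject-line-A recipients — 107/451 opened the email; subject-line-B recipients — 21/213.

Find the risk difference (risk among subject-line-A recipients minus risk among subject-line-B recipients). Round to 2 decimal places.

risk, subject-line-A recipients = 107/451 = 0.2373
risk, subject-line-B recipients = 21/213 = 0.0986
risk difference = 0.2373 − 0.0986 = 0.14

0.14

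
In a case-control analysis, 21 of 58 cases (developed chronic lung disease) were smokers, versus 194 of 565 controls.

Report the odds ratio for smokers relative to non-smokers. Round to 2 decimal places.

OR = (21 × 371) / (194 × 37) = 7791/7178 ≈ 1.09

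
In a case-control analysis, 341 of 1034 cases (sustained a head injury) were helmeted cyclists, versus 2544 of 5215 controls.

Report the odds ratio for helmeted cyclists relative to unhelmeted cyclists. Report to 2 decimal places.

OR = (341 × 2671) / (2544 × 693) = 910811/1762992 ≈ 0.52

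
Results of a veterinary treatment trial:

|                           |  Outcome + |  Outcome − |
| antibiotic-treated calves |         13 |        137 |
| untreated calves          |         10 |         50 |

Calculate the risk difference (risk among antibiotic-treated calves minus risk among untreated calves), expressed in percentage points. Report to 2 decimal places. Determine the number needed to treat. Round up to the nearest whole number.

risk, antibiotic-treated calves = 13/150 = 0.0867
risk, untreated calves = 10/60 = 0.1667
risk difference = 0.0867 − 0.1667 = -0.0800 → -8.00 percentage points
absolute risk difference = 0.080000
1 / 0.080000 = 12.500 → round up → 13

RD = -8.00; NNT = 13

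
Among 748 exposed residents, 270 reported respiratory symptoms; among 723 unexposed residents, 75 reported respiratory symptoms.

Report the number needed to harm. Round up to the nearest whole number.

4

risk, exposed residents = 270/748 = 0.360963
risk, unexposed residents = 75/723 = 0.103734
absolute risk difference = 0.257228
1 / 0.257228 = 3.888 → round up → 4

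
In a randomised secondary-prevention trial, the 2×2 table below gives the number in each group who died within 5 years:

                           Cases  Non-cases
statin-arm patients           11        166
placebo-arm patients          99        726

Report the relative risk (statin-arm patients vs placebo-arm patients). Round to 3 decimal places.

RR ≈ 0.518

risk, statin-arm patients = 11/177 = 0.0621
risk, placebo-arm patients = 99/825 = 0.1200
RR = 0.0621 / 0.1200 = 0.518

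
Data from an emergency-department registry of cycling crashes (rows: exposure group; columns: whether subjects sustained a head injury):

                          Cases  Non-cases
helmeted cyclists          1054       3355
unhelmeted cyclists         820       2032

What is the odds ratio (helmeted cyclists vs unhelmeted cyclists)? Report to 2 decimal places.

OR = (1054 × 2032) / (3355 × 820) = 2141728/2751100 ≈ 0.78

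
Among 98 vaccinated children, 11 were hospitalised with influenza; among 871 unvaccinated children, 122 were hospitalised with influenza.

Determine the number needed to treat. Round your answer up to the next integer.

risk, vaccinated children = 11/98 = 0.112245
risk, unvaccinated children = 122/871 = 0.140069
absolute risk difference = 0.027824
1 / 0.027824 = 35.940 → round up → 36

NNT ≈ 36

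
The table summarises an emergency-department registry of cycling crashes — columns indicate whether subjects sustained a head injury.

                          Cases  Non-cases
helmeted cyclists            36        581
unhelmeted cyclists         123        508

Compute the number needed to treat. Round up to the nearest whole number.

NNT ≈ 8

risk, helmeted cyclists = 36/617 = 0.058347
risk, unhelmeted cyclists = 123/631 = 0.194929
absolute risk difference = 0.136582
1 / 0.136582 = 7.322 → round up → 8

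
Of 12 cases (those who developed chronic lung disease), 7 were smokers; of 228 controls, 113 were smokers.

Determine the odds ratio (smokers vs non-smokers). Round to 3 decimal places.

1.425

odds, smokers = 7/113 = 0.06195
odds, non-smokers = 5/115 = 0.04348
OR = 0.06195 / 0.04348 = 1.425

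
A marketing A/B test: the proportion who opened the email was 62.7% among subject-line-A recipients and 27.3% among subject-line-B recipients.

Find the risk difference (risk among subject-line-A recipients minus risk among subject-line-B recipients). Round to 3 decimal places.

risk difference = 0.6270 − 0.2730 = 0.354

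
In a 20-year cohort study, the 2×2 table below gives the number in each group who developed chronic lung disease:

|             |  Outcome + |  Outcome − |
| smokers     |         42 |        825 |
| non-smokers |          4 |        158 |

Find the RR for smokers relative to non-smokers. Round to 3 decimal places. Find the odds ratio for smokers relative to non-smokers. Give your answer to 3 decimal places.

RR = 1.962; OR = 2.011

risk, smokers = 42/867 = 0.04844
risk, non-smokers = 4/162 = 0.02469
RR = 0.04844 / 0.02469 = 1.962
odds, smokers = 42/825 = 0.05091
odds, non-smokers = 4/158 = 0.02532
OR = 0.05091 / 0.02532 = 2.011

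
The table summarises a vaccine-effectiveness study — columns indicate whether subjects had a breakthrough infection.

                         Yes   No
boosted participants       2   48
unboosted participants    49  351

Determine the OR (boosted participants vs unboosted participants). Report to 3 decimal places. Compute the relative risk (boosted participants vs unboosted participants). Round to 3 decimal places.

OR = (2 × 351) / (48 × 49) = 702/2352 ≈ 0.298
risk, boosted participants = 2/50 = 0.04000
risk, unboosted participants = 49/400 = 0.12250
RR = 0.04000 / 0.12250 = 0.327

OR = 0.298; RR = 0.327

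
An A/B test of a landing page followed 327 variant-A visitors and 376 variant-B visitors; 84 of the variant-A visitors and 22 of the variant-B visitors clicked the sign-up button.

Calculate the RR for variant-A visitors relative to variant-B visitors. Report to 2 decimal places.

risk, variant-A visitors = 84/327 = 0.2569
risk, variant-B visitors = 22/376 = 0.0585
RR = 0.2569 / 0.0585 = 4.39

RR = 4.39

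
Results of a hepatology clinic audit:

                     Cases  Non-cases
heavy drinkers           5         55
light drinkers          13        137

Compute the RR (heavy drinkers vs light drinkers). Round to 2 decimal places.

RR ≈ 0.96

risk, heavy drinkers = 5/60 = 0.0833
risk, light drinkers = 13/150 = 0.0867
RR = 0.0833 / 0.0867 = 0.96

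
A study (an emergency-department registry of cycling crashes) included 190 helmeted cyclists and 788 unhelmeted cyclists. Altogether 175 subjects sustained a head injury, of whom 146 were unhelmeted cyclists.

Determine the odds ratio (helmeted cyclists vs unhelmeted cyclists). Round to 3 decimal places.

OR: 0.792

helmeted cyclists with the outcome: 175 − 146 = 29
helmeted cyclists without the outcome: 190 − 29 = 161
unhelmeted cyclists without the outcome: 788 − 146 = 642
odds, helmeted cyclists = 29/161 = 0.1801
odds, unhelmeted cyclists = 146/642 = 0.2274
OR = 0.1801 / 0.2274 = 0.792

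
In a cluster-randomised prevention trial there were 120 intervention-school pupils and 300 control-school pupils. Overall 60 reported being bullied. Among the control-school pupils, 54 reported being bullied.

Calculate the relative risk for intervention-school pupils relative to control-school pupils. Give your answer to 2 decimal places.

intervention-school pupils with the outcome: 60 − 54 = 6
intervention-school pupils without the outcome: 120 − 6 = 114
control-school pupils without the outcome: 300 − 54 = 246
risk, intervention-school pupils = 6/120 = 0.0500
risk, control-school pupils = 54/300 = 0.1800
RR = 0.0500 / 0.1800 = 0.28

RR: 0.28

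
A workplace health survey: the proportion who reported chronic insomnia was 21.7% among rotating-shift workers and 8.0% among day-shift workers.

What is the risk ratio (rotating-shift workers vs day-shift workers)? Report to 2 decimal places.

RR = 0.2170 / 0.0800 = 2.71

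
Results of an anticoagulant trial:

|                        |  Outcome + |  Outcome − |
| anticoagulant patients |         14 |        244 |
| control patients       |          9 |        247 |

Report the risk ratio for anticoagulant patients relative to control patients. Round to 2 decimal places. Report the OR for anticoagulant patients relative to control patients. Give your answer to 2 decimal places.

RR = 1.54; OR = 1.57

risk, anticoagulant patients = 14/258 = 0.05426
risk, control patients = 9/256 = 0.03516
RR = 0.05426 / 0.03516 = 1.54
OR = (14 × 247) / (244 × 9) = 3458/2196 ≈ 1.57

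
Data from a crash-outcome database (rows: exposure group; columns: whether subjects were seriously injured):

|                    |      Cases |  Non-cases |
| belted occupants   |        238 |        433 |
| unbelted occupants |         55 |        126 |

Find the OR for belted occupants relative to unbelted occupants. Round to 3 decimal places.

OR = 1.259

odds, belted occupants = 238/433 = 0.5497
odds, unbelted occupants = 55/126 = 0.4365
OR = 0.5497 / 0.4365 = 1.259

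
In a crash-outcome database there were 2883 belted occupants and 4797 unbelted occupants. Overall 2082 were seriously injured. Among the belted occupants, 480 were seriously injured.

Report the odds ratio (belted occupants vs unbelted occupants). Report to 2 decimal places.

OR = 0.40

belted occupants without the outcome: 2883 − 480 = 2403
unbelted occupants with the outcome: 2082 − 480 = 1602
unbelted occupants without the outcome: 4797 − 1602 = 3195
odds, belted occupants = 480/2403 = 0.1998
odds, unbelted occupants = 1602/3195 = 0.5014
OR = 0.1998 / 0.5014 = 0.40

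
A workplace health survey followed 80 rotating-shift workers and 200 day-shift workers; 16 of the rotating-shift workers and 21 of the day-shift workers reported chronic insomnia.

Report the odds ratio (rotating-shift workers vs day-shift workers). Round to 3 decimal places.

OR = (16 × 179) / (64 × 21) = 2864/1344 ≈ 2.131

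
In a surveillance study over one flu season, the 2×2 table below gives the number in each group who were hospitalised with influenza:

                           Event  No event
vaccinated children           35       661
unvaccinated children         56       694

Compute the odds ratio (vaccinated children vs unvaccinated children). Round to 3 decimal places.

OR = (35 × 694) / (661 × 56) = 24290/37016 ≈ 0.656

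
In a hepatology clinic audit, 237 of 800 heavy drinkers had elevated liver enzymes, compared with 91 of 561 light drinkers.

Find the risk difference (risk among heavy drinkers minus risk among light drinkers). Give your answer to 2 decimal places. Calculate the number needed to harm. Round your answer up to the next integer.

RD = 0.13; NNH = 8

risk, heavy drinkers = 237/800 = 0.2963
risk, light drinkers = 91/561 = 0.1622
risk difference = 0.2963 − 0.1622 = 0.13
absolute risk difference = 0.134040
1 / 0.134040 = 7.460 → round up → 8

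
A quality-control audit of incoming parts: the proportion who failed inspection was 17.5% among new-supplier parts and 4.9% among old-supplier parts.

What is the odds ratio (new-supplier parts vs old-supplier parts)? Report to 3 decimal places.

OR: 4.117

odds, new-supplier parts = 0.17500/0.82500 = 0.21212
odds, old-supplier parts = 0.04900/0.95100 = 0.05152
OR = 0.21212 / 0.05152 = 4.117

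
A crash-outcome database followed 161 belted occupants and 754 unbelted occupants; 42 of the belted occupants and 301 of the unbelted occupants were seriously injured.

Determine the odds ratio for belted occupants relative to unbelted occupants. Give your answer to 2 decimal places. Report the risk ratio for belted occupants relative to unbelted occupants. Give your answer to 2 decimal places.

odds, belted occupants = 42/119 = 0.3529
odds, unbelted occupants = 301/453 = 0.6645
OR = 0.3529 / 0.6645 = 0.53
risk, belted occupants = 42/161 = 0.2609
risk, unbelted occupants = 301/754 = 0.3992
RR = 0.2609 / 0.3992 = 0.65

OR = 0.53; RR = 0.65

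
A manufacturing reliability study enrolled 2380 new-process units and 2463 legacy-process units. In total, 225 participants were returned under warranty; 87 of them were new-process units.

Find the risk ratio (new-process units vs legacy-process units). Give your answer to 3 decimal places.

new-process units without the outcome: 2380 − 87 = 2293
legacy-process units with the outcome: 225 − 87 = 138
legacy-process units without the outcome: 2463 − 138 = 2325
risk, new-process units = 87/2380 = 0.03655
risk, legacy-process units = 138/2463 = 0.05603
RR = 0.03655 / 0.05603 = 0.652

RR ≈ 0.652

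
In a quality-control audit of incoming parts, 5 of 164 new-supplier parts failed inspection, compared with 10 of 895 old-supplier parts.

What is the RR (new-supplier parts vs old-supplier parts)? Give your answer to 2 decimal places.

risk, new-supplier parts = 5/164 = 0.03049
risk, old-supplier parts = 10/895 = 0.01117
RR = 0.03049 / 0.01117 = 2.73

RR = 2.73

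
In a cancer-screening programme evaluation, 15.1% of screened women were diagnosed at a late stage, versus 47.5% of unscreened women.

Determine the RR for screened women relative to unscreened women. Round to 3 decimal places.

RR = 0.1510 / 0.4750 = 0.318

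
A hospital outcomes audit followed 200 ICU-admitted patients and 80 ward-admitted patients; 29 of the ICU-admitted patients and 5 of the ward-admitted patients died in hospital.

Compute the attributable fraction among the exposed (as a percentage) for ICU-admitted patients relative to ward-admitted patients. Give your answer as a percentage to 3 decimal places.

56.897%

risk, ICU-admitted patients = 29/200 = 0.1450
risk, ward-admitted patients = 5/80 = 0.0625
AR% = (0.1450 − 0.0625) / 0.1450 = 0.5690 → 56.897%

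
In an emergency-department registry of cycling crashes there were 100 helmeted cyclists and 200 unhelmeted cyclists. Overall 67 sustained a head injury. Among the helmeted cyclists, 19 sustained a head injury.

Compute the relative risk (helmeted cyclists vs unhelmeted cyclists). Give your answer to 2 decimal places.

helmeted cyclists without the outcome: 100 − 19 = 81
unhelmeted cyclists with the outcome: 67 − 19 = 48
unhelmeted cyclists without the outcome: 200 − 48 = 152
risk, helmeted cyclists = 19/100 = 0.1900
risk, unhelmeted cyclists = 48/200 = 0.2400
RR = 0.1900 / 0.2400 = 0.79

RR ≈ 0.79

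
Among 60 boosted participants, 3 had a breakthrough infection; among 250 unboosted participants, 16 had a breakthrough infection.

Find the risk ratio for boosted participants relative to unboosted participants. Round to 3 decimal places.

risk, boosted participants = 3/60 = 0.0500
risk, unboosted participants = 16/250 = 0.0640
RR = 0.0500 / 0.0640 = 0.781

0.781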